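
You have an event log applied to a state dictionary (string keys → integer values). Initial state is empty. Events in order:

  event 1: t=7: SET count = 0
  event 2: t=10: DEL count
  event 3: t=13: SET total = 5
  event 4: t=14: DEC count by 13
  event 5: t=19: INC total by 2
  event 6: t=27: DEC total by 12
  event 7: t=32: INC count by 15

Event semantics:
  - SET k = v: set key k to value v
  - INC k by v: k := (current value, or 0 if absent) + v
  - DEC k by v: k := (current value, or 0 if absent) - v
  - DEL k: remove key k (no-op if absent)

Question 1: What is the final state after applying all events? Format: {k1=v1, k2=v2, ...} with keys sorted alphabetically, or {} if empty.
  after event 1 (t=7: SET count = 0): {count=0}
  after event 2 (t=10: DEL count): {}
  after event 3 (t=13: SET total = 5): {total=5}
  after event 4 (t=14: DEC count by 13): {count=-13, total=5}
  after event 5 (t=19: INC total by 2): {count=-13, total=7}
  after event 6 (t=27: DEC total by 12): {count=-13, total=-5}
  after event 7 (t=32: INC count by 15): {count=2, total=-5}

Answer: {count=2, total=-5}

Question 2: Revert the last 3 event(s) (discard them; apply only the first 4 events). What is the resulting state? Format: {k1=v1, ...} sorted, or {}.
Answer: {count=-13, total=5}

Derivation:
Keep first 4 events (discard last 3):
  after event 1 (t=7: SET count = 0): {count=0}
  after event 2 (t=10: DEL count): {}
  after event 3 (t=13: SET total = 5): {total=5}
  after event 4 (t=14: DEC count by 13): {count=-13, total=5}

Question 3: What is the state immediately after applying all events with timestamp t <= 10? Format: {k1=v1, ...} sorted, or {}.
Answer: {}

Derivation:
Apply events with t <= 10 (2 events):
  after event 1 (t=7: SET count = 0): {count=0}
  after event 2 (t=10: DEL count): {}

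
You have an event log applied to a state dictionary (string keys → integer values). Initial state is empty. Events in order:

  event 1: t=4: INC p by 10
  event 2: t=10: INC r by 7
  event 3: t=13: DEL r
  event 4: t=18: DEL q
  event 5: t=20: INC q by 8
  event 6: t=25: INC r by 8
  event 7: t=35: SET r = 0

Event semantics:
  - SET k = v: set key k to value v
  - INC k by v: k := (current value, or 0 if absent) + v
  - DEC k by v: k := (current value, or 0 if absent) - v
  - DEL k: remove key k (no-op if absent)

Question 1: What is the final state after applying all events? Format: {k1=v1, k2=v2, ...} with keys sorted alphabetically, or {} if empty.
  after event 1 (t=4: INC p by 10): {p=10}
  after event 2 (t=10: INC r by 7): {p=10, r=7}
  after event 3 (t=13: DEL r): {p=10}
  after event 4 (t=18: DEL q): {p=10}
  after event 5 (t=20: INC q by 8): {p=10, q=8}
  after event 6 (t=25: INC r by 8): {p=10, q=8, r=8}
  after event 7 (t=35: SET r = 0): {p=10, q=8, r=0}

Answer: {p=10, q=8, r=0}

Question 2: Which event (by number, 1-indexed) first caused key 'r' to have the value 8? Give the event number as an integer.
Answer: 6

Derivation:
Looking for first event where r becomes 8:
  event 2: r = 7
  event 3: r = (absent)
  event 6: r (absent) -> 8  <-- first match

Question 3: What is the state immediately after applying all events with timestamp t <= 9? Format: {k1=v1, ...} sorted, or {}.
Apply events with t <= 9 (1 events):
  after event 1 (t=4: INC p by 10): {p=10}

Answer: {p=10}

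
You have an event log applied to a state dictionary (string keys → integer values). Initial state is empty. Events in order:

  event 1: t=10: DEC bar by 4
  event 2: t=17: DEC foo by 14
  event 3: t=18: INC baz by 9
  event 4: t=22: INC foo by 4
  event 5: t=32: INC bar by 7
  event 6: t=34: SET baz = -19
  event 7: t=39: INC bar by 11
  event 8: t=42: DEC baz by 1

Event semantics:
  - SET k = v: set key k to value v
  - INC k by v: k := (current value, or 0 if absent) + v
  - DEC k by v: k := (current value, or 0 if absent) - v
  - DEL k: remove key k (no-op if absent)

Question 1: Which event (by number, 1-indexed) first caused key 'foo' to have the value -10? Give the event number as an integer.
Looking for first event where foo becomes -10:
  event 2: foo = -14
  event 3: foo = -14
  event 4: foo -14 -> -10  <-- first match

Answer: 4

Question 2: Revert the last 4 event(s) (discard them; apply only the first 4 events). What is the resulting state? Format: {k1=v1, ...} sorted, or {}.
Keep first 4 events (discard last 4):
  after event 1 (t=10: DEC bar by 4): {bar=-4}
  after event 2 (t=17: DEC foo by 14): {bar=-4, foo=-14}
  after event 3 (t=18: INC baz by 9): {bar=-4, baz=9, foo=-14}
  after event 4 (t=22: INC foo by 4): {bar=-4, baz=9, foo=-10}

Answer: {bar=-4, baz=9, foo=-10}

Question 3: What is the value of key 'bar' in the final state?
Answer: 14

Derivation:
Track key 'bar' through all 8 events:
  event 1 (t=10: DEC bar by 4): bar (absent) -> -4
  event 2 (t=17: DEC foo by 14): bar unchanged
  event 3 (t=18: INC baz by 9): bar unchanged
  event 4 (t=22: INC foo by 4): bar unchanged
  event 5 (t=32: INC bar by 7): bar -4 -> 3
  event 6 (t=34: SET baz = -19): bar unchanged
  event 7 (t=39: INC bar by 11): bar 3 -> 14
  event 8 (t=42: DEC baz by 1): bar unchanged
Final: bar = 14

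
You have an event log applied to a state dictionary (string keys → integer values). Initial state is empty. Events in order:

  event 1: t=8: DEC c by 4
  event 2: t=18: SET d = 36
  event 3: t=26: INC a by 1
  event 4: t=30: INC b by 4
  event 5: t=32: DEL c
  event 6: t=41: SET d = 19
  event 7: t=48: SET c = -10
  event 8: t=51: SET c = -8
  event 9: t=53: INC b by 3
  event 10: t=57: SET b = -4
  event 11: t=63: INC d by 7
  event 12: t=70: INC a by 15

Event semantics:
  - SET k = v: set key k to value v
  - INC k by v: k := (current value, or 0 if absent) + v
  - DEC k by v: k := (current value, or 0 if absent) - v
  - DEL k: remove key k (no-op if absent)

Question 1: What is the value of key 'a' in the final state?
Answer: 16

Derivation:
Track key 'a' through all 12 events:
  event 1 (t=8: DEC c by 4): a unchanged
  event 2 (t=18: SET d = 36): a unchanged
  event 3 (t=26: INC a by 1): a (absent) -> 1
  event 4 (t=30: INC b by 4): a unchanged
  event 5 (t=32: DEL c): a unchanged
  event 6 (t=41: SET d = 19): a unchanged
  event 7 (t=48: SET c = -10): a unchanged
  event 8 (t=51: SET c = -8): a unchanged
  event 9 (t=53: INC b by 3): a unchanged
  event 10 (t=57: SET b = -4): a unchanged
  event 11 (t=63: INC d by 7): a unchanged
  event 12 (t=70: INC a by 15): a 1 -> 16
Final: a = 16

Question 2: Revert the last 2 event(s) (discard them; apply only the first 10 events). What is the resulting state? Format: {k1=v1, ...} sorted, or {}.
Keep first 10 events (discard last 2):
  after event 1 (t=8: DEC c by 4): {c=-4}
  after event 2 (t=18: SET d = 36): {c=-4, d=36}
  after event 3 (t=26: INC a by 1): {a=1, c=-4, d=36}
  after event 4 (t=30: INC b by 4): {a=1, b=4, c=-4, d=36}
  after event 5 (t=32: DEL c): {a=1, b=4, d=36}
  after event 6 (t=41: SET d = 19): {a=1, b=4, d=19}
  after event 7 (t=48: SET c = -10): {a=1, b=4, c=-10, d=19}
  after event 8 (t=51: SET c = -8): {a=1, b=4, c=-8, d=19}
  after event 9 (t=53: INC b by 3): {a=1, b=7, c=-8, d=19}
  after event 10 (t=57: SET b = -4): {a=1, b=-4, c=-8, d=19}

Answer: {a=1, b=-4, c=-8, d=19}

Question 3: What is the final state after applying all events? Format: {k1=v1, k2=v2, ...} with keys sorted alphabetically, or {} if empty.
  after event 1 (t=8: DEC c by 4): {c=-4}
  after event 2 (t=18: SET d = 36): {c=-4, d=36}
  after event 3 (t=26: INC a by 1): {a=1, c=-4, d=36}
  after event 4 (t=30: INC b by 4): {a=1, b=4, c=-4, d=36}
  after event 5 (t=32: DEL c): {a=1, b=4, d=36}
  after event 6 (t=41: SET d = 19): {a=1, b=4, d=19}
  after event 7 (t=48: SET c = -10): {a=1, b=4, c=-10, d=19}
  after event 8 (t=51: SET c = -8): {a=1, b=4, c=-8, d=19}
  after event 9 (t=53: INC b by 3): {a=1, b=7, c=-8, d=19}
  after event 10 (t=57: SET b = -4): {a=1, b=-4, c=-8, d=19}
  after event 11 (t=63: INC d by 7): {a=1, b=-4, c=-8, d=26}
  after event 12 (t=70: INC a by 15): {a=16, b=-4, c=-8, d=26}

Answer: {a=16, b=-4, c=-8, d=26}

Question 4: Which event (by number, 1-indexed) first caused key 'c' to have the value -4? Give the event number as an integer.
Answer: 1

Derivation:
Looking for first event where c becomes -4:
  event 1: c (absent) -> -4  <-- first match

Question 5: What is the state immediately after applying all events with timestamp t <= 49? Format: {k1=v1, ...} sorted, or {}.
Apply events with t <= 49 (7 events):
  after event 1 (t=8: DEC c by 4): {c=-4}
  after event 2 (t=18: SET d = 36): {c=-4, d=36}
  after event 3 (t=26: INC a by 1): {a=1, c=-4, d=36}
  after event 4 (t=30: INC b by 4): {a=1, b=4, c=-4, d=36}
  after event 5 (t=32: DEL c): {a=1, b=4, d=36}
  after event 6 (t=41: SET d = 19): {a=1, b=4, d=19}
  after event 7 (t=48: SET c = -10): {a=1, b=4, c=-10, d=19}

Answer: {a=1, b=4, c=-10, d=19}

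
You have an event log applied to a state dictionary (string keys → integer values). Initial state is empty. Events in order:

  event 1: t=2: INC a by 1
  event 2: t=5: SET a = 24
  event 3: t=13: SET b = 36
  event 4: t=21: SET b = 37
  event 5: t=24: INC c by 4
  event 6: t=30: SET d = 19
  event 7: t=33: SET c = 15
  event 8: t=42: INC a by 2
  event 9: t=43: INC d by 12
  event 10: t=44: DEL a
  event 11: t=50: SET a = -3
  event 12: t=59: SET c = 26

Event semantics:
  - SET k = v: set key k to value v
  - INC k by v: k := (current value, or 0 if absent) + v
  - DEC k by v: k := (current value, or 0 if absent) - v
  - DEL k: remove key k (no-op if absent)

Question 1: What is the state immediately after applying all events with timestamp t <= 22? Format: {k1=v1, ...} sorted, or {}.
Answer: {a=24, b=37}

Derivation:
Apply events with t <= 22 (4 events):
  after event 1 (t=2: INC a by 1): {a=1}
  after event 2 (t=5: SET a = 24): {a=24}
  after event 3 (t=13: SET b = 36): {a=24, b=36}
  after event 4 (t=21: SET b = 37): {a=24, b=37}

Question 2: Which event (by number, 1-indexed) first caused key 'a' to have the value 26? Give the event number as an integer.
Answer: 8

Derivation:
Looking for first event where a becomes 26:
  event 1: a = 1
  event 2: a = 24
  event 3: a = 24
  event 4: a = 24
  event 5: a = 24
  event 6: a = 24
  event 7: a = 24
  event 8: a 24 -> 26  <-- first match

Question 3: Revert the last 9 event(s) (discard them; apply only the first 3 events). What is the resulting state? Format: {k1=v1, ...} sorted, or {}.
Answer: {a=24, b=36}

Derivation:
Keep first 3 events (discard last 9):
  after event 1 (t=2: INC a by 1): {a=1}
  after event 2 (t=5: SET a = 24): {a=24}
  after event 3 (t=13: SET b = 36): {a=24, b=36}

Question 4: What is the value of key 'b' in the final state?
Track key 'b' through all 12 events:
  event 1 (t=2: INC a by 1): b unchanged
  event 2 (t=5: SET a = 24): b unchanged
  event 3 (t=13: SET b = 36): b (absent) -> 36
  event 4 (t=21: SET b = 37): b 36 -> 37
  event 5 (t=24: INC c by 4): b unchanged
  event 6 (t=30: SET d = 19): b unchanged
  event 7 (t=33: SET c = 15): b unchanged
  event 8 (t=42: INC a by 2): b unchanged
  event 9 (t=43: INC d by 12): b unchanged
  event 10 (t=44: DEL a): b unchanged
  event 11 (t=50: SET a = -3): b unchanged
  event 12 (t=59: SET c = 26): b unchanged
Final: b = 37

Answer: 37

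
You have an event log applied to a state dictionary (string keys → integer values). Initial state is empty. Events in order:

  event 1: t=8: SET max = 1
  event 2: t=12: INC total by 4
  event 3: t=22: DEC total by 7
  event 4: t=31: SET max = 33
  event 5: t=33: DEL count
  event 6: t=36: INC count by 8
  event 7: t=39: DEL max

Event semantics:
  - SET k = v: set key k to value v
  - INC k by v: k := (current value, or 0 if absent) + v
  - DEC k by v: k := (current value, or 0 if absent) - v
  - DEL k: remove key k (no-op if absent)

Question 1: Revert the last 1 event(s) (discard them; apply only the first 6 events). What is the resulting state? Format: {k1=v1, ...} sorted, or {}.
Answer: {count=8, max=33, total=-3}

Derivation:
Keep first 6 events (discard last 1):
  after event 1 (t=8: SET max = 1): {max=1}
  after event 2 (t=12: INC total by 4): {max=1, total=4}
  after event 3 (t=22: DEC total by 7): {max=1, total=-3}
  after event 4 (t=31: SET max = 33): {max=33, total=-3}
  after event 5 (t=33: DEL count): {max=33, total=-3}
  after event 6 (t=36: INC count by 8): {count=8, max=33, total=-3}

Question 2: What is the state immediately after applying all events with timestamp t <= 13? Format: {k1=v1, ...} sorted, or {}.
Apply events with t <= 13 (2 events):
  after event 1 (t=8: SET max = 1): {max=1}
  after event 2 (t=12: INC total by 4): {max=1, total=4}

Answer: {max=1, total=4}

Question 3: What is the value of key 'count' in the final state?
Answer: 8

Derivation:
Track key 'count' through all 7 events:
  event 1 (t=8: SET max = 1): count unchanged
  event 2 (t=12: INC total by 4): count unchanged
  event 3 (t=22: DEC total by 7): count unchanged
  event 4 (t=31: SET max = 33): count unchanged
  event 5 (t=33: DEL count): count (absent) -> (absent)
  event 6 (t=36: INC count by 8): count (absent) -> 8
  event 7 (t=39: DEL max): count unchanged
Final: count = 8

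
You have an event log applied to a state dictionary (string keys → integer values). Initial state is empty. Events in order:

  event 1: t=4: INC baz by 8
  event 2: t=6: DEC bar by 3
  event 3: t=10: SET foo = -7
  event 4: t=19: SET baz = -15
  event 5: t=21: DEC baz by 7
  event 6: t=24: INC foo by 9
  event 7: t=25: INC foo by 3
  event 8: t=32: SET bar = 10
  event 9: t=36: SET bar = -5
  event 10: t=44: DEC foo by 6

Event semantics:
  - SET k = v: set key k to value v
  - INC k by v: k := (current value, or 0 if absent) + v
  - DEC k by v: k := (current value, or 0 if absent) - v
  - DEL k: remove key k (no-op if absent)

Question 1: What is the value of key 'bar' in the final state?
Track key 'bar' through all 10 events:
  event 1 (t=4: INC baz by 8): bar unchanged
  event 2 (t=6: DEC bar by 3): bar (absent) -> -3
  event 3 (t=10: SET foo = -7): bar unchanged
  event 4 (t=19: SET baz = -15): bar unchanged
  event 5 (t=21: DEC baz by 7): bar unchanged
  event 6 (t=24: INC foo by 9): bar unchanged
  event 7 (t=25: INC foo by 3): bar unchanged
  event 8 (t=32: SET bar = 10): bar -3 -> 10
  event 9 (t=36: SET bar = -5): bar 10 -> -5
  event 10 (t=44: DEC foo by 6): bar unchanged
Final: bar = -5

Answer: -5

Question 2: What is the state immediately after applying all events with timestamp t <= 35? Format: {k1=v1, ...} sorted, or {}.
Apply events with t <= 35 (8 events):
  after event 1 (t=4: INC baz by 8): {baz=8}
  after event 2 (t=6: DEC bar by 3): {bar=-3, baz=8}
  after event 3 (t=10: SET foo = -7): {bar=-3, baz=8, foo=-7}
  after event 4 (t=19: SET baz = -15): {bar=-3, baz=-15, foo=-7}
  after event 5 (t=21: DEC baz by 7): {bar=-3, baz=-22, foo=-7}
  after event 6 (t=24: INC foo by 9): {bar=-3, baz=-22, foo=2}
  after event 7 (t=25: INC foo by 3): {bar=-3, baz=-22, foo=5}
  after event 8 (t=32: SET bar = 10): {bar=10, baz=-22, foo=5}

Answer: {bar=10, baz=-22, foo=5}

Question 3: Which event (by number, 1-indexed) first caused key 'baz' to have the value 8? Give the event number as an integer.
Answer: 1

Derivation:
Looking for first event where baz becomes 8:
  event 1: baz (absent) -> 8  <-- first match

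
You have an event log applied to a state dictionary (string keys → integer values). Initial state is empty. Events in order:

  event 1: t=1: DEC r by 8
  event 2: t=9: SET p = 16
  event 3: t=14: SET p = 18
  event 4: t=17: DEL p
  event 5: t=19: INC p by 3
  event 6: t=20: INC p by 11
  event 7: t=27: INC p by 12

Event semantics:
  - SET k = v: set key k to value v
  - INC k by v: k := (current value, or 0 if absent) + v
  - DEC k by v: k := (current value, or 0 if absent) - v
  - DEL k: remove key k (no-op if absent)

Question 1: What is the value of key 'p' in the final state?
Answer: 26

Derivation:
Track key 'p' through all 7 events:
  event 1 (t=1: DEC r by 8): p unchanged
  event 2 (t=9: SET p = 16): p (absent) -> 16
  event 3 (t=14: SET p = 18): p 16 -> 18
  event 4 (t=17: DEL p): p 18 -> (absent)
  event 5 (t=19: INC p by 3): p (absent) -> 3
  event 6 (t=20: INC p by 11): p 3 -> 14
  event 7 (t=27: INC p by 12): p 14 -> 26
Final: p = 26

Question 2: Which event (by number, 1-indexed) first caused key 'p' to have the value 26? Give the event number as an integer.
Looking for first event where p becomes 26:
  event 2: p = 16
  event 3: p = 18
  event 4: p = (absent)
  event 5: p = 3
  event 6: p = 14
  event 7: p 14 -> 26  <-- first match

Answer: 7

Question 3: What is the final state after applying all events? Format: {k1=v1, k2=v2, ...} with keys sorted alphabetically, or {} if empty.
  after event 1 (t=1: DEC r by 8): {r=-8}
  after event 2 (t=9: SET p = 16): {p=16, r=-8}
  after event 3 (t=14: SET p = 18): {p=18, r=-8}
  after event 4 (t=17: DEL p): {r=-8}
  after event 5 (t=19: INC p by 3): {p=3, r=-8}
  after event 6 (t=20: INC p by 11): {p=14, r=-8}
  after event 7 (t=27: INC p by 12): {p=26, r=-8}

Answer: {p=26, r=-8}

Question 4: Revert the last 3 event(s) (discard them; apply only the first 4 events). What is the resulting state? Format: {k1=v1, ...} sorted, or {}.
Keep first 4 events (discard last 3):
  after event 1 (t=1: DEC r by 8): {r=-8}
  after event 2 (t=9: SET p = 16): {p=16, r=-8}
  after event 3 (t=14: SET p = 18): {p=18, r=-8}
  after event 4 (t=17: DEL p): {r=-8}

Answer: {r=-8}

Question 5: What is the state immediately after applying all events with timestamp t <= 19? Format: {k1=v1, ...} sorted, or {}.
Answer: {p=3, r=-8}

Derivation:
Apply events with t <= 19 (5 events):
  after event 1 (t=1: DEC r by 8): {r=-8}
  after event 2 (t=9: SET p = 16): {p=16, r=-8}
  after event 3 (t=14: SET p = 18): {p=18, r=-8}
  after event 4 (t=17: DEL p): {r=-8}
  after event 5 (t=19: INC p by 3): {p=3, r=-8}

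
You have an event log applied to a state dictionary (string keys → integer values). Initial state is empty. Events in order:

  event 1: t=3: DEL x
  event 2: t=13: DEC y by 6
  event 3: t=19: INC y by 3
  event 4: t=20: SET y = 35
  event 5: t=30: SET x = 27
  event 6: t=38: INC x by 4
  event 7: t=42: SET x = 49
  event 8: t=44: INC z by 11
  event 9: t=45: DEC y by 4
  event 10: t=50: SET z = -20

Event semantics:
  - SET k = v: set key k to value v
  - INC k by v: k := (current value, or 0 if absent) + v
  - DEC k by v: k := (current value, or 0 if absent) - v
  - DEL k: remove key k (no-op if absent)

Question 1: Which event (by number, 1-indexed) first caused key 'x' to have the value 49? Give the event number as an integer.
Answer: 7

Derivation:
Looking for first event where x becomes 49:
  event 5: x = 27
  event 6: x = 31
  event 7: x 31 -> 49  <-- first match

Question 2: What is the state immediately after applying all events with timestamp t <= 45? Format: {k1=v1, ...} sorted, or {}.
Answer: {x=49, y=31, z=11}

Derivation:
Apply events with t <= 45 (9 events):
  after event 1 (t=3: DEL x): {}
  after event 2 (t=13: DEC y by 6): {y=-6}
  after event 3 (t=19: INC y by 3): {y=-3}
  after event 4 (t=20: SET y = 35): {y=35}
  after event 5 (t=30: SET x = 27): {x=27, y=35}
  after event 6 (t=38: INC x by 4): {x=31, y=35}
  after event 7 (t=42: SET x = 49): {x=49, y=35}
  after event 8 (t=44: INC z by 11): {x=49, y=35, z=11}
  after event 9 (t=45: DEC y by 4): {x=49, y=31, z=11}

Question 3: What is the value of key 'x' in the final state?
Answer: 49

Derivation:
Track key 'x' through all 10 events:
  event 1 (t=3: DEL x): x (absent) -> (absent)
  event 2 (t=13: DEC y by 6): x unchanged
  event 3 (t=19: INC y by 3): x unchanged
  event 4 (t=20: SET y = 35): x unchanged
  event 5 (t=30: SET x = 27): x (absent) -> 27
  event 6 (t=38: INC x by 4): x 27 -> 31
  event 7 (t=42: SET x = 49): x 31 -> 49
  event 8 (t=44: INC z by 11): x unchanged
  event 9 (t=45: DEC y by 4): x unchanged
  event 10 (t=50: SET z = -20): x unchanged
Final: x = 49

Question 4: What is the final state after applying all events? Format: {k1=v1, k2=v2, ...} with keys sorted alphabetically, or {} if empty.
  after event 1 (t=3: DEL x): {}
  after event 2 (t=13: DEC y by 6): {y=-6}
  after event 3 (t=19: INC y by 3): {y=-3}
  after event 4 (t=20: SET y = 35): {y=35}
  after event 5 (t=30: SET x = 27): {x=27, y=35}
  after event 6 (t=38: INC x by 4): {x=31, y=35}
  after event 7 (t=42: SET x = 49): {x=49, y=35}
  after event 8 (t=44: INC z by 11): {x=49, y=35, z=11}
  after event 9 (t=45: DEC y by 4): {x=49, y=31, z=11}
  after event 10 (t=50: SET z = -20): {x=49, y=31, z=-20}

Answer: {x=49, y=31, z=-20}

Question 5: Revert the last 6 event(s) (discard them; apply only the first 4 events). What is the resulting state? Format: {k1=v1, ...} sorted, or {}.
Keep first 4 events (discard last 6):
  after event 1 (t=3: DEL x): {}
  after event 2 (t=13: DEC y by 6): {y=-6}
  after event 3 (t=19: INC y by 3): {y=-3}
  after event 4 (t=20: SET y = 35): {y=35}

Answer: {y=35}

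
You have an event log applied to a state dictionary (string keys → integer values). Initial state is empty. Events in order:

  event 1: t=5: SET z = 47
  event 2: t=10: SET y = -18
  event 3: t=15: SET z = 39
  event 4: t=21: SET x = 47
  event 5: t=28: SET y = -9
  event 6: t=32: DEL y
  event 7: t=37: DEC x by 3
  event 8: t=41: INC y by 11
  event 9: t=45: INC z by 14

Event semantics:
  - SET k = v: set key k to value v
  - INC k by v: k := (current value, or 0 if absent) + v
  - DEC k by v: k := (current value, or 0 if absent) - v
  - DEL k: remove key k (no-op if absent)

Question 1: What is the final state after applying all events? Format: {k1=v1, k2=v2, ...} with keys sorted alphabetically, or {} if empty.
Answer: {x=44, y=11, z=53}

Derivation:
  after event 1 (t=5: SET z = 47): {z=47}
  after event 2 (t=10: SET y = -18): {y=-18, z=47}
  after event 3 (t=15: SET z = 39): {y=-18, z=39}
  after event 4 (t=21: SET x = 47): {x=47, y=-18, z=39}
  after event 5 (t=28: SET y = -9): {x=47, y=-9, z=39}
  after event 6 (t=32: DEL y): {x=47, z=39}
  after event 7 (t=37: DEC x by 3): {x=44, z=39}
  after event 8 (t=41: INC y by 11): {x=44, y=11, z=39}
  after event 9 (t=45: INC z by 14): {x=44, y=11, z=53}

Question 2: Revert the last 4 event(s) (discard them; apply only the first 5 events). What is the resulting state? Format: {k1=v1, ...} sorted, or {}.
Answer: {x=47, y=-9, z=39}

Derivation:
Keep first 5 events (discard last 4):
  after event 1 (t=5: SET z = 47): {z=47}
  after event 2 (t=10: SET y = -18): {y=-18, z=47}
  after event 3 (t=15: SET z = 39): {y=-18, z=39}
  after event 4 (t=21: SET x = 47): {x=47, y=-18, z=39}
  after event 5 (t=28: SET y = -9): {x=47, y=-9, z=39}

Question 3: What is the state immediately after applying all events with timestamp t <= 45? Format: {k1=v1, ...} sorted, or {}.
Apply events with t <= 45 (9 events):
  after event 1 (t=5: SET z = 47): {z=47}
  after event 2 (t=10: SET y = -18): {y=-18, z=47}
  after event 3 (t=15: SET z = 39): {y=-18, z=39}
  after event 4 (t=21: SET x = 47): {x=47, y=-18, z=39}
  after event 5 (t=28: SET y = -9): {x=47, y=-9, z=39}
  after event 6 (t=32: DEL y): {x=47, z=39}
  after event 7 (t=37: DEC x by 3): {x=44, z=39}
  after event 8 (t=41: INC y by 11): {x=44, y=11, z=39}
  after event 9 (t=45: INC z by 14): {x=44, y=11, z=53}

Answer: {x=44, y=11, z=53}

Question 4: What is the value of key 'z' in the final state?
Answer: 53

Derivation:
Track key 'z' through all 9 events:
  event 1 (t=5: SET z = 47): z (absent) -> 47
  event 2 (t=10: SET y = -18): z unchanged
  event 3 (t=15: SET z = 39): z 47 -> 39
  event 4 (t=21: SET x = 47): z unchanged
  event 5 (t=28: SET y = -9): z unchanged
  event 6 (t=32: DEL y): z unchanged
  event 7 (t=37: DEC x by 3): z unchanged
  event 8 (t=41: INC y by 11): z unchanged
  event 9 (t=45: INC z by 14): z 39 -> 53
Final: z = 53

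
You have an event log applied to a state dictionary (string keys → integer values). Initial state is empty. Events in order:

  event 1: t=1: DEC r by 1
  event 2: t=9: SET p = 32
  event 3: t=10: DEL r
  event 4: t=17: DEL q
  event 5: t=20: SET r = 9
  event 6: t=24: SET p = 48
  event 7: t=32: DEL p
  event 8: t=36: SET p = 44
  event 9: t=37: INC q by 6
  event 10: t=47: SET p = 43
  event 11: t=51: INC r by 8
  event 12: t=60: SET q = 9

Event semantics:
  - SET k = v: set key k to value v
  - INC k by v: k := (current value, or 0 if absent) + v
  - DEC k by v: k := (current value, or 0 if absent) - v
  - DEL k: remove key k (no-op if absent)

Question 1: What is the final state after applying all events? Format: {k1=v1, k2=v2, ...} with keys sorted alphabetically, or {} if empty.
  after event 1 (t=1: DEC r by 1): {r=-1}
  after event 2 (t=9: SET p = 32): {p=32, r=-1}
  after event 3 (t=10: DEL r): {p=32}
  after event 4 (t=17: DEL q): {p=32}
  after event 5 (t=20: SET r = 9): {p=32, r=9}
  after event 6 (t=24: SET p = 48): {p=48, r=9}
  after event 7 (t=32: DEL p): {r=9}
  after event 8 (t=36: SET p = 44): {p=44, r=9}
  after event 9 (t=37: INC q by 6): {p=44, q=6, r=9}
  after event 10 (t=47: SET p = 43): {p=43, q=6, r=9}
  after event 11 (t=51: INC r by 8): {p=43, q=6, r=17}
  after event 12 (t=60: SET q = 9): {p=43, q=9, r=17}

Answer: {p=43, q=9, r=17}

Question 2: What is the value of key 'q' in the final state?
Answer: 9

Derivation:
Track key 'q' through all 12 events:
  event 1 (t=1: DEC r by 1): q unchanged
  event 2 (t=9: SET p = 32): q unchanged
  event 3 (t=10: DEL r): q unchanged
  event 4 (t=17: DEL q): q (absent) -> (absent)
  event 5 (t=20: SET r = 9): q unchanged
  event 6 (t=24: SET p = 48): q unchanged
  event 7 (t=32: DEL p): q unchanged
  event 8 (t=36: SET p = 44): q unchanged
  event 9 (t=37: INC q by 6): q (absent) -> 6
  event 10 (t=47: SET p = 43): q unchanged
  event 11 (t=51: INC r by 8): q unchanged
  event 12 (t=60: SET q = 9): q 6 -> 9
Final: q = 9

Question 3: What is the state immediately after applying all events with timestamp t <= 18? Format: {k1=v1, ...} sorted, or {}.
Answer: {p=32}

Derivation:
Apply events with t <= 18 (4 events):
  after event 1 (t=1: DEC r by 1): {r=-1}
  after event 2 (t=9: SET p = 32): {p=32, r=-1}
  after event 3 (t=10: DEL r): {p=32}
  after event 4 (t=17: DEL q): {p=32}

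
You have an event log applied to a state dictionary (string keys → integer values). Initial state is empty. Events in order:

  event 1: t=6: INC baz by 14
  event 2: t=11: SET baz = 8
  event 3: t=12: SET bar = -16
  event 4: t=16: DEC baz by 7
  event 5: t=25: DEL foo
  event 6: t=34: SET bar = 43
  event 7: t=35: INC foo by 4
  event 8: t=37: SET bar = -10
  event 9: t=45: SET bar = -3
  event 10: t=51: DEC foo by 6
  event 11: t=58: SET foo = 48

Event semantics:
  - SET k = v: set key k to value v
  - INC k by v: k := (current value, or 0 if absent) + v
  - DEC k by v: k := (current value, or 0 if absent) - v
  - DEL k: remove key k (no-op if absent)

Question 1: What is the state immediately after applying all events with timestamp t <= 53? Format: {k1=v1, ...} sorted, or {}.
Apply events with t <= 53 (10 events):
  after event 1 (t=6: INC baz by 14): {baz=14}
  after event 2 (t=11: SET baz = 8): {baz=8}
  after event 3 (t=12: SET bar = -16): {bar=-16, baz=8}
  after event 4 (t=16: DEC baz by 7): {bar=-16, baz=1}
  after event 5 (t=25: DEL foo): {bar=-16, baz=1}
  after event 6 (t=34: SET bar = 43): {bar=43, baz=1}
  after event 7 (t=35: INC foo by 4): {bar=43, baz=1, foo=4}
  after event 8 (t=37: SET bar = -10): {bar=-10, baz=1, foo=4}
  after event 9 (t=45: SET bar = -3): {bar=-3, baz=1, foo=4}
  after event 10 (t=51: DEC foo by 6): {bar=-3, baz=1, foo=-2}

Answer: {bar=-3, baz=1, foo=-2}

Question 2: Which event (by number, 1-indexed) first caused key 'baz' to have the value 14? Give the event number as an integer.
Looking for first event where baz becomes 14:
  event 1: baz (absent) -> 14  <-- first match

Answer: 1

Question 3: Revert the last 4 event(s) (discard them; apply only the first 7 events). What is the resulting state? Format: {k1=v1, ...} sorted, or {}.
Keep first 7 events (discard last 4):
  after event 1 (t=6: INC baz by 14): {baz=14}
  after event 2 (t=11: SET baz = 8): {baz=8}
  after event 3 (t=12: SET bar = -16): {bar=-16, baz=8}
  after event 4 (t=16: DEC baz by 7): {bar=-16, baz=1}
  after event 5 (t=25: DEL foo): {bar=-16, baz=1}
  after event 6 (t=34: SET bar = 43): {bar=43, baz=1}
  after event 7 (t=35: INC foo by 4): {bar=43, baz=1, foo=4}

Answer: {bar=43, baz=1, foo=4}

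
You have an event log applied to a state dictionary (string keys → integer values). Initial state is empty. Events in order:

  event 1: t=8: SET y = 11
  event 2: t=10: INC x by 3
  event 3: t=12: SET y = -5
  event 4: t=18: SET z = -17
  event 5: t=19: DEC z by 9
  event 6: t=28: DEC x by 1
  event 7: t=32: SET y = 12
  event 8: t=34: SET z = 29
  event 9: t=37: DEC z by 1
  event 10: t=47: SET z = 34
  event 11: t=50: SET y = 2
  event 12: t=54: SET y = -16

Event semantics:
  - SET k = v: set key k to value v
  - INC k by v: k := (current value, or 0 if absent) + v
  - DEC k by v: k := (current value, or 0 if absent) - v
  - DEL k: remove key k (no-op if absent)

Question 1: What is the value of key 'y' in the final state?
Answer: -16

Derivation:
Track key 'y' through all 12 events:
  event 1 (t=8: SET y = 11): y (absent) -> 11
  event 2 (t=10: INC x by 3): y unchanged
  event 3 (t=12: SET y = -5): y 11 -> -5
  event 4 (t=18: SET z = -17): y unchanged
  event 5 (t=19: DEC z by 9): y unchanged
  event 6 (t=28: DEC x by 1): y unchanged
  event 7 (t=32: SET y = 12): y -5 -> 12
  event 8 (t=34: SET z = 29): y unchanged
  event 9 (t=37: DEC z by 1): y unchanged
  event 10 (t=47: SET z = 34): y unchanged
  event 11 (t=50: SET y = 2): y 12 -> 2
  event 12 (t=54: SET y = -16): y 2 -> -16
Final: y = -16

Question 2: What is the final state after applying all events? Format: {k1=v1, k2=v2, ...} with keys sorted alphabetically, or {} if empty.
  after event 1 (t=8: SET y = 11): {y=11}
  after event 2 (t=10: INC x by 3): {x=3, y=11}
  after event 3 (t=12: SET y = -5): {x=3, y=-5}
  after event 4 (t=18: SET z = -17): {x=3, y=-5, z=-17}
  after event 5 (t=19: DEC z by 9): {x=3, y=-5, z=-26}
  after event 6 (t=28: DEC x by 1): {x=2, y=-5, z=-26}
  after event 7 (t=32: SET y = 12): {x=2, y=12, z=-26}
  after event 8 (t=34: SET z = 29): {x=2, y=12, z=29}
  after event 9 (t=37: DEC z by 1): {x=2, y=12, z=28}
  after event 10 (t=47: SET z = 34): {x=2, y=12, z=34}
  after event 11 (t=50: SET y = 2): {x=2, y=2, z=34}
  after event 12 (t=54: SET y = -16): {x=2, y=-16, z=34}

Answer: {x=2, y=-16, z=34}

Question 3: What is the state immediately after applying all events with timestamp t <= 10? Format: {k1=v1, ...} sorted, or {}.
Answer: {x=3, y=11}

Derivation:
Apply events with t <= 10 (2 events):
  after event 1 (t=8: SET y = 11): {y=11}
  after event 2 (t=10: INC x by 3): {x=3, y=11}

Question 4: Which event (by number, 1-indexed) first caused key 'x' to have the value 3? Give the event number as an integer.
Answer: 2

Derivation:
Looking for first event where x becomes 3:
  event 2: x (absent) -> 3  <-- first match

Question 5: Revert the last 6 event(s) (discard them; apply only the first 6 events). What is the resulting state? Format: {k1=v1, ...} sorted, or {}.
Answer: {x=2, y=-5, z=-26}

Derivation:
Keep first 6 events (discard last 6):
  after event 1 (t=8: SET y = 11): {y=11}
  after event 2 (t=10: INC x by 3): {x=3, y=11}
  after event 3 (t=12: SET y = -5): {x=3, y=-5}
  after event 4 (t=18: SET z = -17): {x=3, y=-5, z=-17}
  after event 5 (t=19: DEC z by 9): {x=3, y=-5, z=-26}
  after event 6 (t=28: DEC x by 1): {x=2, y=-5, z=-26}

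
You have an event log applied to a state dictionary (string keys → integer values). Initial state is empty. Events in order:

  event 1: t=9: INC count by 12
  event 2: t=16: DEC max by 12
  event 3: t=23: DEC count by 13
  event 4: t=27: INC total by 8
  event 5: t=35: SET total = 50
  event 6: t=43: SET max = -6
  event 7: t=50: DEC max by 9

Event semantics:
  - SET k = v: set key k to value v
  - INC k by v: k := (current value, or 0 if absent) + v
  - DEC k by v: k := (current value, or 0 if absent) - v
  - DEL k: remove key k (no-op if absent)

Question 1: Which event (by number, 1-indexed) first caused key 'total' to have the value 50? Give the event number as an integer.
Looking for first event where total becomes 50:
  event 4: total = 8
  event 5: total 8 -> 50  <-- first match

Answer: 5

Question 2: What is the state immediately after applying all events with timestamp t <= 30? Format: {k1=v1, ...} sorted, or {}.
Apply events with t <= 30 (4 events):
  after event 1 (t=9: INC count by 12): {count=12}
  after event 2 (t=16: DEC max by 12): {count=12, max=-12}
  after event 3 (t=23: DEC count by 13): {count=-1, max=-12}
  after event 4 (t=27: INC total by 8): {count=-1, max=-12, total=8}

Answer: {count=-1, max=-12, total=8}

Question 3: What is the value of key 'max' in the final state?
Track key 'max' through all 7 events:
  event 1 (t=9: INC count by 12): max unchanged
  event 2 (t=16: DEC max by 12): max (absent) -> -12
  event 3 (t=23: DEC count by 13): max unchanged
  event 4 (t=27: INC total by 8): max unchanged
  event 5 (t=35: SET total = 50): max unchanged
  event 6 (t=43: SET max = -6): max -12 -> -6
  event 7 (t=50: DEC max by 9): max -6 -> -15
Final: max = -15

Answer: -15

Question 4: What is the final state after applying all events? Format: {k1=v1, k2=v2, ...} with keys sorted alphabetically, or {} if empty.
  after event 1 (t=9: INC count by 12): {count=12}
  after event 2 (t=16: DEC max by 12): {count=12, max=-12}
  after event 3 (t=23: DEC count by 13): {count=-1, max=-12}
  after event 4 (t=27: INC total by 8): {count=-1, max=-12, total=8}
  after event 5 (t=35: SET total = 50): {count=-1, max=-12, total=50}
  after event 6 (t=43: SET max = -6): {count=-1, max=-6, total=50}
  after event 7 (t=50: DEC max by 9): {count=-1, max=-15, total=50}

Answer: {count=-1, max=-15, total=50}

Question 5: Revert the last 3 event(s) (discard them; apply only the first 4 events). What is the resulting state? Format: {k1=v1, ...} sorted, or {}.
Answer: {count=-1, max=-12, total=8}

Derivation:
Keep first 4 events (discard last 3):
  after event 1 (t=9: INC count by 12): {count=12}
  after event 2 (t=16: DEC max by 12): {count=12, max=-12}
  after event 3 (t=23: DEC count by 13): {count=-1, max=-12}
  after event 4 (t=27: INC total by 8): {count=-1, max=-12, total=8}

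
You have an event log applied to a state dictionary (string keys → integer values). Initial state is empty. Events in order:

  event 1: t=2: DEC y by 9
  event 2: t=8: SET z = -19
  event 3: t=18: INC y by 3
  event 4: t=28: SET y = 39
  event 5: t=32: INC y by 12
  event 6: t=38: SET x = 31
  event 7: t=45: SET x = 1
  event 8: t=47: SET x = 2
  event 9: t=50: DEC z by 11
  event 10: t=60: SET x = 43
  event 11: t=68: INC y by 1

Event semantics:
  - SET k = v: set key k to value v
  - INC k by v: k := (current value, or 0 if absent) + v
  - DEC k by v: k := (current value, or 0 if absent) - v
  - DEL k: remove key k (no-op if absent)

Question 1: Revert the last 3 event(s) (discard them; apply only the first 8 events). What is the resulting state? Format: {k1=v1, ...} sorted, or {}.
Keep first 8 events (discard last 3):
  after event 1 (t=2: DEC y by 9): {y=-9}
  after event 2 (t=8: SET z = -19): {y=-9, z=-19}
  after event 3 (t=18: INC y by 3): {y=-6, z=-19}
  after event 4 (t=28: SET y = 39): {y=39, z=-19}
  after event 5 (t=32: INC y by 12): {y=51, z=-19}
  after event 6 (t=38: SET x = 31): {x=31, y=51, z=-19}
  after event 7 (t=45: SET x = 1): {x=1, y=51, z=-19}
  after event 8 (t=47: SET x = 2): {x=2, y=51, z=-19}

Answer: {x=2, y=51, z=-19}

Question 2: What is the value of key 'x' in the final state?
Track key 'x' through all 11 events:
  event 1 (t=2: DEC y by 9): x unchanged
  event 2 (t=8: SET z = -19): x unchanged
  event 3 (t=18: INC y by 3): x unchanged
  event 4 (t=28: SET y = 39): x unchanged
  event 5 (t=32: INC y by 12): x unchanged
  event 6 (t=38: SET x = 31): x (absent) -> 31
  event 7 (t=45: SET x = 1): x 31 -> 1
  event 8 (t=47: SET x = 2): x 1 -> 2
  event 9 (t=50: DEC z by 11): x unchanged
  event 10 (t=60: SET x = 43): x 2 -> 43
  event 11 (t=68: INC y by 1): x unchanged
Final: x = 43

Answer: 43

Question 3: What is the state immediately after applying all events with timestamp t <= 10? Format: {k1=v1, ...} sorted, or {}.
Apply events with t <= 10 (2 events):
  after event 1 (t=2: DEC y by 9): {y=-9}
  after event 2 (t=8: SET z = -19): {y=-9, z=-19}

Answer: {y=-9, z=-19}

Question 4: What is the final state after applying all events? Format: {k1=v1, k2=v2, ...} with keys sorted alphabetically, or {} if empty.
Answer: {x=43, y=52, z=-30}

Derivation:
  after event 1 (t=2: DEC y by 9): {y=-9}
  after event 2 (t=8: SET z = -19): {y=-9, z=-19}
  after event 3 (t=18: INC y by 3): {y=-6, z=-19}
  after event 4 (t=28: SET y = 39): {y=39, z=-19}
  after event 5 (t=32: INC y by 12): {y=51, z=-19}
  after event 6 (t=38: SET x = 31): {x=31, y=51, z=-19}
  after event 7 (t=45: SET x = 1): {x=1, y=51, z=-19}
  after event 8 (t=47: SET x = 2): {x=2, y=51, z=-19}
  after event 9 (t=50: DEC z by 11): {x=2, y=51, z=-30}
  after event 10 (t=60: SET x = 43): {x=43, y=51, z=-30}
  after event 11 (t=68: INC y by 1): {x=43, y=52, z=-30}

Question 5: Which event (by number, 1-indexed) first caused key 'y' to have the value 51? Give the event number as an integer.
Looking for first event where y becomes 51:
  event 1: y = -9
  event 2: y = -9
  event 3: y = -6
  event 4: y = 39
  event 5: y 39 -> 51  <-- first match

Answer: 5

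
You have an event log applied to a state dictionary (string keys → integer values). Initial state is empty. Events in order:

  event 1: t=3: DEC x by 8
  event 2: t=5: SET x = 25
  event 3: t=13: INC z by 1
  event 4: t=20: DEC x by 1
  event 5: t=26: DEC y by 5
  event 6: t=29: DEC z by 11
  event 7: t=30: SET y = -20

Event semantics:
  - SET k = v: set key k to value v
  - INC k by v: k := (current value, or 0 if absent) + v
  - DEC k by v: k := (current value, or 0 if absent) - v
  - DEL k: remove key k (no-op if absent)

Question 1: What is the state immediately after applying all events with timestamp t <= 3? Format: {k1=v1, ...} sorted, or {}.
Apply events with t <= 3 (1 events):
  after event 1 (t=3: DEC x by 8): {x=-8}

Answer: {x=-8}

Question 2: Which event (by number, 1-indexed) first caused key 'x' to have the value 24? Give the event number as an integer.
Looking for first event where x becomes 24:
  event 1: x = -8
  event 2: x = 25
  event 3: x = 25
  event 4: x 25 -> 24  <-- first match

Answer: 4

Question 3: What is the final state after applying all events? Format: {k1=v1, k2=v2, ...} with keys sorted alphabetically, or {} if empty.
  after event 1 (t=3: DEC x by 8): {x=-8}
  after event 2 (t=5: SET x = 25): {x=25}
  after event 3 (t=13: INC z by 1): {x=25, z=1}
  after event 4 (t=20: DEC x by 1): {x=24, z=1}
  after event 5 (t=26: DEC y by 5): {x=24, y=-5, z=1}
  after event 6 (t=29: DEC z by 11): {x=24, y=-5, z=-10}
  after event 7 (t=30: SET y = -20): {x=24, y=-20, z=-10}

Answer: {x=24, y=-20, z=-10}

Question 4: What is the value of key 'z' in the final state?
Answer: -10

Derivation:
Track key 'z' through all 7 events:
  event 1 (t=3: DEC x by 8): z unchanged
  event 2 (t=5: SET x = 25): z unchanged
  event 3 (t=13: INC z by 1): z (absent) -> 1
  event 4 (t=20: DEC x by 1): z unchanged
  event 5 (t=26: DEC y by 5): z unchanged
  event 6 (t=29: DEC z by 11): z 1 -> -10
  event 7 (t=30: SET y = -20): z unchanged
Final: z = -10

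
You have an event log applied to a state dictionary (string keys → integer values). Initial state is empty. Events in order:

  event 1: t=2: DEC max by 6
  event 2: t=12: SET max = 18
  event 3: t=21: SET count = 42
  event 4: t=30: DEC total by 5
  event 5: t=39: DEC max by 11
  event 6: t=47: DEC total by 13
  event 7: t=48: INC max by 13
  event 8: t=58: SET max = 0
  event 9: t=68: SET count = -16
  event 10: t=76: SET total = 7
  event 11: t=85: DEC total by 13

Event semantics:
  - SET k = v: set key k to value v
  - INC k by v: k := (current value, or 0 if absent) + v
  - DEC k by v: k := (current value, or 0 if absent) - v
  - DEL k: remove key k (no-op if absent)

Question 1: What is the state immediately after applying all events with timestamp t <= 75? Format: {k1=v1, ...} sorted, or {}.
Answer: {count=-16, max=0, total=-18}

Derivation:
Apply events with t <= 75 (9 events):
  after event 1 (t=2: DEC max by 6): {max=-6}
  after event 2 (t=12: SET max = 18): {max=18}
  after event 3 (t=21: SET count = 42): {count=42, max=18}
  after event 4 (t=30: DEC total by 5): {count=42, max=18, total=-5}
  after event 5 (t=39: DEC max by 11): {count=42, max=7, total=-5}
  after event 6 (t=47: DEC total by 13): {count=42, max=7, total=-18}
  after event 7 (t=48: INC max by 13): {count=42, max=20, total=-18}
  after event 8 (t=58: SET max = 0): {count=42, max=0, total=-18}
  after event 9 (t=68: SET count = -16): {count=-16, max=0, total=-18}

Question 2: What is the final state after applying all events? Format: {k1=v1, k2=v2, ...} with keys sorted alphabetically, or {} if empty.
Answer: {count=-16, max=0, total=-6}

Derivation:
  after event 1 (t=2: DEC max by 6): {max=-6}
  after event 2 (t=12: SET max = 18): {max=18}
  after event 3 (t=21: SET count = 42): {count=42, max=18}
  after event 4 (t=30: DEC total by 5): {count=42, max=18, total=-5}
  after event 5 (t=39: DEC max by 11): {count=42, max=7, total=-5}
  after event 6 (t=47: DEC total by 13): {count=42, max=7, total=-18}
  after event 7 (t=48: INC max by 13): {count=42, max=20, total=-18}
  after event 8 (t=58: SET max = 0): {count=42, max=0, total=-18}
  after event 9 (t=68: SET count = -16): {count=-16, max=0, total=-18}
  after event 10 (t=76: SET total = 7): {count=-16, max=0, total=7}
  after event 11 (t=85: DEC total by 13): {count=-16, max=0, total=-6}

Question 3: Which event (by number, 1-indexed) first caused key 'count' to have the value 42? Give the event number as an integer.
Answer: 3

Derivation:
Looking for first event where count becomes 42:
  event 3: count (absent) -> 42  <-- first match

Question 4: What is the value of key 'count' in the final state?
Track key 'count' through all 11 events:
  event 1 (t=2: DEC max by 6): count unchanged
  event 2 (t=12: SET max = 18): count unchanged
  event 3 (t=21: SET count = 42): count (absent) -> 42
  event 4 (t=30: DEC total by 5): count unchanged
  event 5 (t=39: DEC max by 11): count unchanged
  event 6 (t=47: DEC total by 13): count unchanged
  event 7 (t=48: INC max by 13): count unchanged
  event 8 (t=58: SET max = 0): count unchanged
  event 9 (t=68: SET count = -16): count 42 -> -16
  event 10 (t=76: SET total = 7): count unchanged
  event 11 (t=85: DEC total by 13): count unchanged
Final: count = -16

Answer: -16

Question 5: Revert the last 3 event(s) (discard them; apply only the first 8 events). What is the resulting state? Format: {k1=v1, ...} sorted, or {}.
Keep first 8 events (discard last 3):
  after event 1 (t=2: DEC max by 6): {max=-6}
  after event 2 (t=12: SET max = 18): {max=18}
  after event 3 (t=21: SET count = 42): {count=42, max=18}
  after event 4 (t=30: DEC total by 5): {count=42, max=18, total=-5}
  after event 5 (t=39: DEC max by 11): {count=42, max=7, total=-5}
  after event 6 (t=47: DEC total by 13): {count=42, max=7, total=-18}
  after event 7 (t=48: INC max by 13): {count=42, max=20, total=-18}
  after event 8 (t=58: SET max = 0): {count=42, max=0, total=-18}

Answer: {count=42, max=0, total=-18}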